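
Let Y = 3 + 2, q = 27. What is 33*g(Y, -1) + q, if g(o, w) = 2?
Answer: 93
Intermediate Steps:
Y = 5
33*g(Y, -1) + q = 33*2 + 27 = 66 + 27 = 93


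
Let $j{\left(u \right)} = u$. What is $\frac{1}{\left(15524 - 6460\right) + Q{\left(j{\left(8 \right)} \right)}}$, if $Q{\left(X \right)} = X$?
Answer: $\frac{1}{9072} \approx 0.00011023$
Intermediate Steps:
$\frac{1}{\left(15524 - 6460\right) + Q{\left(j{\left(8 \right)} \right)}} = \frac{1}{\left(15524 - 6460\right) + 8} = \frac{1}{9064 + 8} = \frac{1}{9072}$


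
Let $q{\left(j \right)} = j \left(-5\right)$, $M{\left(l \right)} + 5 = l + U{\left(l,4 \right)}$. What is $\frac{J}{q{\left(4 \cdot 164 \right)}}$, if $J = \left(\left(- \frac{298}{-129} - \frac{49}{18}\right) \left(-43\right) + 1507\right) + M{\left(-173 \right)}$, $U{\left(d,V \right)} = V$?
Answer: $- \frac{593}{1440} \approx -0.41181$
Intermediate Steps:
$M{\left(l \right)} = -1 + l$ ($M{\left(l \right)} = -5 + \left(l + 4\right) = -5 + \left(4 + l\right) = -1 + l$)
$q{\left(j \right)} = - 5 j$
$J = \frac{24313}{18}$ ($J = \left(\left(- \frac{298}{-129} - \frac{49}{18}\right) \left(-43\right) + 1507\right) - 174 = \left(\left(\left(-298\right) \left(- \frac{1}{129}\right) - \frac{49}{18}\right) \left(-43\right) + 1507\right) - 174 = \left(\left(\frac{298}{129} - \frac{49}{18}\right) \left(-43\right) + 1507\right) - 174 = \left(\left(- \frac{319}{774}\right) \left(-43\right) + 1507\right) - 174 = \left(\frac{319}{18} + 1507\right) - 174 = \frac{27445}{18} - 174 = \frac{24313}{18} \approx 1350.7$)
$\frac{J}{q{\left(4 \cdot 164 \right)}} = \frac{24313}{18 \left(- 5 \cdot 4 \cdot 164\right)} = \frac{24313}{18 \left(\left(-5\right) 656\right)} = \frac{24313}{18 \left(-3280\right)} = \frac{24313}{18} \left(- \frac{1}{3280}\right) = - \frac{593}{1440}$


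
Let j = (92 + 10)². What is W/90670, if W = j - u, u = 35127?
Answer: -24723/90670 ≈ -0.27267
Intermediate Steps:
j = 10404 (j = 102² = 10404)
W = -24723 (W = 10404 - 1*35127 = 10404 - 35127 = -24723)
W/90670 = -24723/90670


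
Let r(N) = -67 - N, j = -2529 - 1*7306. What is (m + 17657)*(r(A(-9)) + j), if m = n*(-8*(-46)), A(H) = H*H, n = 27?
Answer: -275460919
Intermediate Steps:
A(H) = H²
m = 9936 (m = 27*(-8*(-46)) = 27*368 = 9936)
j = -9835 (j = -2529 - 7306 = -9835)
(m + 17657)*(r(A(-9)) + j) = (9936 + 17657)*((-67 - 1*(-9)²) - 9835) = 27593*((-67 - 1*81) - 9835) = 27593*((-67 - 81) - 9835) = 27593*(-148 - 9835) = 27593*(-9983) = -275460919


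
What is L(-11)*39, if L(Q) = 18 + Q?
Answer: 273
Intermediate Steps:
L(-11)*39 = (18 - 11)*39 = 7*39 = 273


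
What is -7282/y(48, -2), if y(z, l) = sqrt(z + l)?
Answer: -3641*sqrt(46)/23 ≈ -1073.7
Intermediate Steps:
y(z, l) = sqrt(l + z)
-7282/y(48, -2) = -7282/sqrt(-2 + 48) = -7282*sqrt(46)/46 = -3641*sqrt(46)/23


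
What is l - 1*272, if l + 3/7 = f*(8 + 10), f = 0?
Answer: -1907/7 ≈ -272.43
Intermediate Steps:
l = -3/7 (l = -3/7 + 0*(8 + 10) = -3/7 + 0*18 = -3/7 + 0 = -3/7 ≈ -0.42857)
l - 1*272 = -3/7 - 1*272 = -3/7 - 272 = -1907/7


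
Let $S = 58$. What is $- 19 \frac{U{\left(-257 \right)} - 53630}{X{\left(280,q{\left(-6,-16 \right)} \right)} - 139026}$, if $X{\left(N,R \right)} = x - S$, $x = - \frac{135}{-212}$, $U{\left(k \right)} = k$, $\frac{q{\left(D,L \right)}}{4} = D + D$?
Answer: $- \frac{217056836}{29485673} \approx -7.3614$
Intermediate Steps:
$q{\left(D,L \right)} = 8 D$ ($q{\left(D,L \right)} = 4 \left(D + D\right) = 4 \cdot 2 D = 8 D$)
$x = \frac{135}{212}$ ($x = \left(-135\right) \left(- \frac{1}{212}\right) = \frac{135}{212} \approx 0.63679$)
$X{\left(N,R \right)} = - \frac{12161}{212}$ ($X{\left(N,R \right)} = \frac{135}{212} - 58 = - \frac{12161}{212}$)
$- 19 \frac{U{\left(-257 \right)} - 53630}{X{\left(280,q{\left(-6,-16 \right)} \right)} - 139026} = - 19 \frac{-257 - 53630}{- \frac{12161}{212} - 139026} = - 19 \left(- \frac{53887}{- \frac{29485673}{212}}\right) = - 19 \left(\left(-53887\right) \left(- \frac{212}{29485673}\right)\right) = \left(-19\right) \frac{11424044}{29485673} = - \frac{217056836}{29485673}$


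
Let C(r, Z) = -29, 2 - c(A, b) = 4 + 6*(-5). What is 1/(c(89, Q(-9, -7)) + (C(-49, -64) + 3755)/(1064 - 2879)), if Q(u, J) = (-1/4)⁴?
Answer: 605/15698 ≈ 0.038540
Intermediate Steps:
Q(u, J) = 1/256 (Q(u, J) = (-1*¼)⁴ = (-¼)⁴ = 1/256)
c(A, b) = 28 (c(A, b) = 2 - (4 + 6*(-5)) = 2 - (4 - 30) = 2 - 1*(-26) = 2 + 26 = 28)
1/(c(89, Q(-9, -7)) + (C(-49, -64) + 3755)/(1064 - 2879)) = 1/(28 + (-29 + 3755)/(1064 - 2879)) = 1/(28 + 3726/(-1815)) = 1/(28 + 3726*(-1/1815)) = 1/(28 - 1242/605) = 1/(15698/605) = 605/15698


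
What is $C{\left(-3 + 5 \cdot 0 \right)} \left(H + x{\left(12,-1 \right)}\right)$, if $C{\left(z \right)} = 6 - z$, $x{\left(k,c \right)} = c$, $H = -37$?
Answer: $-342$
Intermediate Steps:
$C{\left(-3 + 5 \cdot 0 \right)} \left(H + x{\left(12,-1 \right)}\right) = \left(6 - \left(-3 + 5 \cdot 0\right)\right) \left(-37 - 1\right) = \left(6 - \left(-3 + 0\right)\right) \left(-38\right) = \left(6 - -3\right) \left(-38\right) = \left(6 + 3\right) \left(-38\right) = 9 \left(-38\right) = -342$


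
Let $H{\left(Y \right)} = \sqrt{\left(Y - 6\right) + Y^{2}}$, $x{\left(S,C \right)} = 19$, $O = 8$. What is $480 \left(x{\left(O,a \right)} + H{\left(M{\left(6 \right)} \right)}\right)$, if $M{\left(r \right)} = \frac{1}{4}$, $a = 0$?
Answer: $9120 + 120 i \sqrt{91} \approx 9120.0 + 1144.7 i$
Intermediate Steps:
$M{\left(r \right)} = \frac{1}{4}$
$H{\left(Y \right)} = \sqrt{-6 + Y + Y^{2}}$ ($H{\left(Y \right)} = \sqrt{\left(Y - 6\right) + Y^{2}} = \sqrt{\left(-6 + Y\right) + Y^{2}} = \sqrt{-6 + Y + Y^{2}}$)
$480 \left(x{\left(O,a \right)} + H{\left(M{\left(6 \right)} \right)}\right) = 480 \left(19 + \sqrt{-6 + \frac{1}{4} + \left(\frac{1}{4}\right)^{2}}\right) = 480 \left(19 + \sqrt{-6 + \frac{1}{4} + \frac{1}{16}}\right) = 480 \left(19 + \sqrt{- \frac{91}{16}}\right) = 480 \left(19 + \frac{i \sqrt{91}}{4}\right) = 9120 + 120 i \sqrt{91}$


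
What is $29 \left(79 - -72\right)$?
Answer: $4379$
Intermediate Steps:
$29 \left(79 - -72\right) = 29 \left(79 + 72\right) = 29 \cdot 151 = 4379$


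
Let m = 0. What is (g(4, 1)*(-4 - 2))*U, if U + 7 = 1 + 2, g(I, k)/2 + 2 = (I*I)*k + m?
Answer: 672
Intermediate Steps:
g(I, k) = -4 + 2*k*I² (g(I, k) = -4 + 2*((I*I)*k + 0) = -4 + 2*(I²*k + 0) = -4 + 2*(k*I² + 0) = -4 + 2*(k*I²) = -4 + 2*k*I²)
U = -4 (U = -7 + (1 + 2) = -7 + 3 = -4)
(g(4, 1)*(-4 - 2))*U = ((-4 + 2*1*4²)*(-4 - 2))*(-4) = ((-4 + 2*1*16)*(-6))*(-4) = ((-4 + 32)*(-6))*(-4) = (28*(-6))*(-4) = -168*(-4) = 672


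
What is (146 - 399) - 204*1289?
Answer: -263209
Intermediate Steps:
(146 - 399) - 204*1289 = -253 - 262956 = -263209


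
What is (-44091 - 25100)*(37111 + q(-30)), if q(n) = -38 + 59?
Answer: -2569200212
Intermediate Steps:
q(n) = 21
(-44091 - 25100)*(37111 + q(-30)) = (-44091 - 25100)*(37111 + 21) = -69191*37132 = -2569200212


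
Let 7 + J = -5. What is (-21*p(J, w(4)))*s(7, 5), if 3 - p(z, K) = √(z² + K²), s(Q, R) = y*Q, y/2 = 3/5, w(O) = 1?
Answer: -2646/5 + 882*√145/5 ≈ 1594.9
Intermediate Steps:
J = -12 (J = -7 - 5 = -12)
y = 6/5 (y = 2*(3/5) = 2*(3*(⅕)) = 2*(⅗) = 6/5 ≈ 1.2000)
s(Q, R) = 6*Q/5
p(z, K) = 3 - √(K² + z²) (p(z, K) = 3 - √(z² + K²) = 3 - √(K² + z²))
(-21*p(J, w(4)))*s(7, 5) = (-21*(3 - √(1² + (-12)²)))*((6/5)*7) = -21*(3 - √(1 + 144))*(42/5) = -21*(3 - √145)*(42/5) = (-63 + 21*√145)*(42/5) = -2646/5 + 882*√145/5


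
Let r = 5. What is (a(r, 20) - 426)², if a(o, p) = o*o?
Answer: 160801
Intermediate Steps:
a(o, p) = o²
(a(r, 20) - 426)² = (5² - 426)² = (25 - 426)² = (-401)² = 160801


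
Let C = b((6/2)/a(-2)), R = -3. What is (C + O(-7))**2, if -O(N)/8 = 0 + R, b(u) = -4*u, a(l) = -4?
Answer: 729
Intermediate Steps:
C = 3 (C = -4*6/2/(-4) = -4*6*(1/2)*(-1)/4 = -12*(-1)/4 = -4*(-3/4) = 3)
O(N) = 24 (O(N) = -8*(0 - 3) = -8*(-3) = 24)
(C + O(-7))**2 = (3 + 24)**2 = 27**2 = 729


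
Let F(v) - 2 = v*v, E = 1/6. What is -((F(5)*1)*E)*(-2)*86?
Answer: 774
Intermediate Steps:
E = ⅙ ≈ 0.16667
F(v) = 2 + v² (F(v) = 2 + v*v = 2 + v²)
-((F(5)*1)*E)*(-2)*86 = -(((2 + 5²)*1)*(⅙))*(-2)*86 = -(((2 + 25)*1)*(⅙))*(-2)*86 = -((27*1)*(⅙))*(-2)*86 = -(27*(⅙))*(-2)*86 = -(9/2)*(-2)*86 = -(-9)*86 = -1*(-774) = 774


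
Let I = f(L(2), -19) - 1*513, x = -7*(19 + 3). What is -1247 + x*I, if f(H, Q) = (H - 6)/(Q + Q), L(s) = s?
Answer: 1477037/19 ≈ 77739.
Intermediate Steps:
f(H, Q) = (-6 + H)/(2*Q) (f(H, Q) = (-6 + H)/((2*Q)) = (-6 + H)*(1/(2*Q)) = (-6 + H)/(2*Q))
x = -154 (x = -7*22 = -154)
I = -9745/19 (I = (1/2)*(-6 + 2)/(-19) - 1*513 = (1/2)*(-1/19)*(-4) - 513 = 2/19 - 513 = -9745/19 ≈ -512.89)
-1247 + x*I = -1247 - 154*(-9745/19) = -1247 + 1500730/19 = 1477037/19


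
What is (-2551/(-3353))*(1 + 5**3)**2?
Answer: 5785668/479 ≈ 12079.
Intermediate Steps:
(-2551/(-3353))*(1 + 5**3)**2 = (-2551*(-1/3353))*(1 + 125)**2 = (2551/3353)*126**2 = (2551/3353)*15876 = 5785668/479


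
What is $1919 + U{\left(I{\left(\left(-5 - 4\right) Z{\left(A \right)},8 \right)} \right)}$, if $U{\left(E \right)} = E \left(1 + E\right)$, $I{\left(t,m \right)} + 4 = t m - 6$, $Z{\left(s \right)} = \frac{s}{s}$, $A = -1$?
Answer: $8561$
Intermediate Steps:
$Z{\left(s \right)} = 1$
$I{\left(t,m \right)} = -10 + m t$ ($I{\left(t,m \right)} = -4 + \left(t m - 6\right) = -4 + \left(m t - 6\right) = -4 + \left(-6 + m t\right) = -10 + m t$)
$1919 + U{\left(I{\left(\left(-5 - 4\right) Z{\left(A \right)},8 \right)} \right)} = 1919 + \left(-10 + 8 \left(-5 - 4\right) 1\right) \left(1 + \left(-10 + 8 \left(-5 - 4\right) 1\right)\right) = 1919 + \left(-10 + 8 \left(\left(-9\right) 1\right)\right) \left(1 + \left(-10 + 8 \left(\left(-9\right) 1\right)\right)\right) = 1919 + \left(-10 + 8 \left(-9\right)\right) \left(1 + \left(-10 + 8 \left(-9\right)\right)\right) = 1919 + \left(-10 - 72\right) \left(1 - 82\right) = 1919 - 82 \left(1 - 82\right) = 1919 - -6642 = 1919 + 6642 = 8561$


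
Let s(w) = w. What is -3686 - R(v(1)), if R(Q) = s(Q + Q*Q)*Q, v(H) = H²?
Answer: -3688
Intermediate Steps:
R(Q) = Q*(Q + Q²) (R(Q) = (Q + Q*Q)*Q = (Q + Q²)*Q = Q*(Q + Q²))
-3686 - R(v(1)) = -3686 - (1²)²*(1 + 1²) = -3686 - 1²*(1 + 1) = -3686 - 2 = -3688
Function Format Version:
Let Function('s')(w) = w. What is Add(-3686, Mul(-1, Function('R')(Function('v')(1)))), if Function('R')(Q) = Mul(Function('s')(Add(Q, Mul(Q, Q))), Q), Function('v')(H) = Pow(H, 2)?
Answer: -3688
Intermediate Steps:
Function('R')(Q) = Mul(Q, Add(Q, Pow(Q, 2))) (Function('R')(Q) = Mul(Add(Q, Mul(Q, Q)), Q) = Mul(Add(Q, Pow(Q, 2)), Q) = Mul(Q, Add(Q, Pow(Q, 2))))
Add(-3686, Mul(-1, Function('R')(Function('v')(1)))) = Add(-3686, Mul(-1, Mul(Pow(Pow(1, 2), 2), Add(1, Pow(1, 2))))) = Add(-3686, Mul(-1, Mul(Pow(1, 2), Add(1, 1)))) = Add(-3686, Mul(-1, Mul(1, 2))) = Add(-3686, Mul(-1, 2)) = Add(-3686, -2) = -3688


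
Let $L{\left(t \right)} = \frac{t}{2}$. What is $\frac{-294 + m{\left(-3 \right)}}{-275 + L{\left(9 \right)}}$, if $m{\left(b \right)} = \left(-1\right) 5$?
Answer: $\frac{598}{541} \approx 1.1054$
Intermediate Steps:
$L{\left(t \right)} = \frac{t}{2}$ ($L{\left(t \right)} = t \frac{1}{2} = \frac{t}{2}$)
$m{\left(b \right)} = -5$
$\frac{-294 + m{\left(-3 \right)}}{-275 + L{\left(9 \right)}} = \frac{-294 - 5}{-275 + \frac{1}{2} \cdot 9} = - \frac{299}{-275 + \frac{9}{2}} = - \frac{299}{- \frac{541}{2}} = \left(-299\right) \left(- \frac{2}{541}\right) = \frac{598}{541}$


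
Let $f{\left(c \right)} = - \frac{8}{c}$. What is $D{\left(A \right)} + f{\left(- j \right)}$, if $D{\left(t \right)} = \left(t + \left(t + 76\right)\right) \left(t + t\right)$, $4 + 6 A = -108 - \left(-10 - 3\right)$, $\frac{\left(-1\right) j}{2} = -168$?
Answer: $- \frac{59597}{42} \approx -1419.0$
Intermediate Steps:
$j = 336$ ($j = \left(-2\right) \left(-168\right) = 336$)
$A = - \frac{33}{2}$ ($A = - \frac{2}{3} + \frac{-108 - \left(-10 - 3\right)}{6} = - \frac{2}{3} + \frac{-108 - -13}{6} = - \frac{2}{3} + \frac{-108 + 13}{6} = - \frac{2}{3} + \frac{1}{6} \left(-95\right) = - \frac{2}{3} - \frac{95}{6} = - \frac{33}{2} \approx -16.5$)
$D{\left(t \right)} = 2 t \left(76 + 2 t\right)$ ($D{\left(t \right)} = \left(t + \left(76 + t\right)\right) 2 t = \left(76 + 2 t\right) 2 t = 2 t \left(76 + 2 t\right)$)
$D{\left(A \right)} + f{\left(- j \right)} = 4 \left(- \frac{33}{2}\right) \left(38 - \frac{33}{2}\right) - \frac{8}{\left(-1\right) 336} = 4 \left(- \frac{33}{2}\right) \frac{43}{2} - \frac{8}{-336} = -1419 - - \frac{1}{42} = -1419 + \frac{1}{42} = - \frac{59597}{42}$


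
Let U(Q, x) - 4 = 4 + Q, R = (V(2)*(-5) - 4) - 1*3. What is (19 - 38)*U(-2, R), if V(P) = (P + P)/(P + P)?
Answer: -114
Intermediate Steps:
V(P) = 1 (V(P) = (2*P)/((2*P)) = (2*P)*(1/(2*P)) = 1)
R = -12 (R = (1*(-5) - 4) - 1*3 = (-5 - 4) - 3 = -9 - 3 = -12)
U(Q, x) = 8 + Q (U(Q, x) = 4 + (4 + Q) = 8 + Q)
(19 - 38)*U(-2, R) = (19 - 38)*(8 - 2) = -19*6 = -114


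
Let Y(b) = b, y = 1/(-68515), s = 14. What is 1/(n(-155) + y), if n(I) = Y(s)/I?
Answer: -2123965/191873 ≈ -11.070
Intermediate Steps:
y = -1/68515 ≈ -1.4595e-5
n(I) = 14/I
1/(n(-155) + y) = 1/(14/(-155) - 1/68515) = 1/(14*(-1/155) - 1/68515) = 1/(-14/155 - 1/68515) = 1/(-191873/2123965) = -2123965/191873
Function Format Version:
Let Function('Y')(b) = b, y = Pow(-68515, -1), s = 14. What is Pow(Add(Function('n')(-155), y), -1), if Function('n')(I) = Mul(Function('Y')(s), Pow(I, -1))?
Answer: Rational(-2123965, 191873) ≈ -11.070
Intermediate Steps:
y = Rational(-1, 68515) ≈ -1.4595e-5
Function('n')(I) = Mul(14, Pow(I, -1))
Pow(Add(Function('n')(-155), y), -1) = Pow(Add(Mul(14, Pow(-155, -1)), Rational(-1, 68515)), -1) = Pow(Add(Mul(14, Rational(-1, 155)), Rational(-1, 68515)), -1) = Pow(Add(Rational(-14, 155), Rational(-1, 68515)), -1) = Pow(Rational(-191873, 2123965), -1) = Rational(-2123965, 191873)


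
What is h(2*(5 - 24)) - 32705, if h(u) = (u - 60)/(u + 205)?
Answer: -5461833/167 ≈ -32706.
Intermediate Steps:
h(u) = (-60 + u)/(205 + u)
h(2*(5 - 24)) - 32705 = (-60 + 2*(5 - 24))/(205 + 2*(5 - 24)) - 32705 = (-60 + 2*(-19))/(205 + 2*(-19)) - 32705 = (-60 - 38)/(205 - 38) - 32705 = -98/167 - 32705 = -5461833/167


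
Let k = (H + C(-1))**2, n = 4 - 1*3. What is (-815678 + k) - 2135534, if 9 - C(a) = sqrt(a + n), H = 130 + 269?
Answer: -2784748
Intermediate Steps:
n = 1 (n = 4 - 3 = 1)
H = 399
C(a) = 9 - sqrt(1 + a) (C(a) = 9 - sqrt(a + 1) = 9 - sqrt(1 + a))
k = 166464 (k = (399 + (9 - sqrt(1 - 1)))**2 = (399 + (9 - sqrt(0)))**2 = (399 + (9 - 1*0))**2 = (399 + (9 + 0))**2 = (399 + 9)**2 = 408**2 = 166464)
(-815678 + k) - 2135534 = (-815678 + 166464) - 2135534 = -649214 - 2135534 = -2784748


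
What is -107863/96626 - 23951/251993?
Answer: -29495010285/24349075618 ≈ -1.2113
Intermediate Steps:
-107863/96626 - 23951/251993 = -29495010285/24349075618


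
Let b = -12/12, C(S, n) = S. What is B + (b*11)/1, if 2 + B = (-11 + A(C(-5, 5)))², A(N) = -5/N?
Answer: 87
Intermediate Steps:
b = -1 (b = -12*1/12 = -1)
B = 98 (B = -2 + (-11 - 5/(-5))² = -2 + (-11 - 5*(-⅕))² = -2 + (-11 + 1)² = -2 + (-10)² = -2 + 100 = 98)
B + (b*11)/1 = 98 - 1*11/1 = 98 - 11*1 = 98 - 11 = 87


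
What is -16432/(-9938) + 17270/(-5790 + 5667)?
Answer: -84804062/611187 ≈ -138.75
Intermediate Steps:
-16432/(-9938) + 17270/(-5790 + 5667) = -16432*(-1/9938) + 17270/(-123) = 8216/4969 + 17270*(-1/123) = 8216/4969 - 17270/123 = -84804062/611187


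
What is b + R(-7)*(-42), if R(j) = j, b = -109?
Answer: 185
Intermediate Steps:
b + R(-7)*(-42) = -109 - 7*(-42) = -109 + 294 = 185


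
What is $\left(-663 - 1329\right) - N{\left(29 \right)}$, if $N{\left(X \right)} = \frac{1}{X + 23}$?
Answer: $- \frac{103585}{52} \approx -1992.0$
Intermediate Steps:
$N{\left(X \right)} = \frac{1}{23 + X}$
$\left(-663 - 1329\right) - N{\left(29 \right)} = \left(-663 - 1329\right) - \frac{1}{23 + 29} = -1992 - \frac{1}{52} = - \frac{103585}{52}$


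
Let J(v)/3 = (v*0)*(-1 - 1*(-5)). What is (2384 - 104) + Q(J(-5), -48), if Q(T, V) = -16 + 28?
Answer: 2292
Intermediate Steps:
J(v) = 0 (J(v) = 3*((v*0)*(-1 - 1*(-5))) = 3*(0*(-1 + 5)) = 3*(0*4) = 3*0 = 0)
Q(T, V) = 12
(2384 - 104) + Q(J(-5), -48) = (2384 - 104) + 12 = 2280 + 12 = 2292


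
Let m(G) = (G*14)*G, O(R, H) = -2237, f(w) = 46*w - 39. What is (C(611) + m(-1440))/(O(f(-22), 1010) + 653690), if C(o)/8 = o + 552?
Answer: 29039704/651453 ≈ 44.577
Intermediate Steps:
f(w) = -39 + 46*w
m(G) = 14*G² (m(G) = (14*G)*G = 14*G²)
C(o) = 4416 + 8*o (C(o) = 8*(o + 552) = 8*(552 + o) = 4416 + 8*o)
(C(611) + m(-1440))/(O(f(-22), 1010) + 653690) = ((4416 + 8*611) + 14*(-1440)²)/(-2237 + 653690) = ((4416 + 4888) + 14*2073600)/651453 = (9304 + 29030400)*(1/651453) = 29039704*(1/651453) = 29039704/651453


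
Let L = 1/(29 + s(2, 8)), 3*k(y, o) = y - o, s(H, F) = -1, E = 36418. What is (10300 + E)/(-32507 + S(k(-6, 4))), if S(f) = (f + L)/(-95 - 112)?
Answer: -812332584/565231439 ≈ -1.4372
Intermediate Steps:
k(y, o) = -o/3 + y/3 (k(y, o) = (y - o)/3 = -o/3 + y/3)
L = 1/28 (L = 1/(29 - 1) = 1/28 ≈ 0.035714)
S(f) = -1/5796 - f/207 (S(f) = (f + 1/28)/(-95 - 112) = (1/28 + f)/(-207) = (1/28 + f)*(-1/207) = -1/5796 - f/207)
(10300 + E)/(-32507 + S(k(-6, 4))) = (10300 + 36418)/(-32507 + (-1/5796 - (-⅓*4 + (⅓)*(-6))/207)) = 46718/(-32507 + (-1/5796 - (-4/3 - 2)/207)) = 46718/(-32507 + (-1/5796 - 1/207*(-10/3))) = 46718/(-32507 + (-1/5796 + 10/621)) = 46718/(-32507 + 277/17388) = 46718/(-565231439/17388) = 46718*(-17388/565231439) = -812332584/565231439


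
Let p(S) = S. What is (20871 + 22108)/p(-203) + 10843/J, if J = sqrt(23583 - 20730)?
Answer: -42979/203 + 10843*sqrt(317)/951 ≈ -8.7180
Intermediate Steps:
J = 3*sqrt(317) (J = sqrt(2853) = 3*sqrt(317) ≈ 53.413)
(20871 + 22108)/p(-203) + 10843/J = (20871 + 22108)/(-203) + 10843/((3*sqrt(317))) = 42979*(-1/203) + 10843*(sqrt(317)/951) = -42979/203 + 10843*sqrt(317)/951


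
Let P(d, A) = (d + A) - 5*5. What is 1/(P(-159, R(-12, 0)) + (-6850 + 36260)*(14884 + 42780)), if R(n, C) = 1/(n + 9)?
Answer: 3/5087694167 ≈ 5.8966e-10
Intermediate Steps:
R(n, C) = 1/(9 + n)
P(d, A) = -25 + A + d (P(d, A) = (A + d) - 25 = -25 + A + d)
1/(P(-159, R(-12, 0)) + (-6850 + 36260)*(14884 + 42780)) = 1/((-25 + 1/(9 - 12) - 159) + (-6850 + 36260)*(14884 + 42780)) = 1/((-25 + 1/(-3) - 159) + 29410*57664) = 1/((-25 - ⅓ - 159) + 1695898240) = 1/(-553/3 + 1695898240) = 1/(5087694167/3) = 3/5087694167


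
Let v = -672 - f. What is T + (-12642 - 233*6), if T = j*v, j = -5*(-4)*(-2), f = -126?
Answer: 7800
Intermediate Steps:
j = -40 (j = 20*(-2) = -40)
v = -546 (v = -672 - 1*(-126) = -672 + 126 = -546)
T = 21840 (T = -40*(-546) = 21840)
T + (-12642 - 233*6) = 21840 + (-12642 - 233*6) = 21840 + (-12642 - 1*1398) = 21840 + (-12642 - 1398) = 21840 - 14040 = 7800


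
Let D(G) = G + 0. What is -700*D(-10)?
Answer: 7000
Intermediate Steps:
D(G) = G
-700*D(-10) = -700*(-10) = 7000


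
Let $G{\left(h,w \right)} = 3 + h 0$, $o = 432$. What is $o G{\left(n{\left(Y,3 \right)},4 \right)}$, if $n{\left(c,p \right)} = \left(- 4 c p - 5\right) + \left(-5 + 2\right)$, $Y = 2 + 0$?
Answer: $1296$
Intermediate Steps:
$Y = 2$
$n{\left(c,p \right)} = -8 - 4 c p$ ($n{\left(c,p \right)} = \left(- 4 c p - 5\right) - 3 = \left(-5 - 4 c p\right) - 3 = -8 - 4 c p$)
$G{\left(h,w \right)} = 3$ ($G{\left(h,w \right)} = 3 + 0 = 3$)
$o G{\left(n{\left(Y,3 \right)},4 \right)} = 432 \cdot 3 = 1296$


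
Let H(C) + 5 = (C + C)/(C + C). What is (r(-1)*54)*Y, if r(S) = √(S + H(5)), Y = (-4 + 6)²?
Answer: 216*I*√5 ≈ 482.99*I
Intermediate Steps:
Y = 4 (Y = 2² = 4)
H(C) = -4 (H(C) = -5 + (C + C)/(C + C) = -5 + (2*C)/((2*C)) = -5 + (2*C)*(1/(2*C)) = -5 + 1 = -4)
r(S) = √(-4 + S) (r(S) = √(S - 4) = √(-4 + S))
(r(-1)*54)*Y = (√(-4 - 1)*54)*4 = (√(-5)*54)*4 = ((I*√5)*54)*4 = (54*I*√5)*4 = 216*I*√5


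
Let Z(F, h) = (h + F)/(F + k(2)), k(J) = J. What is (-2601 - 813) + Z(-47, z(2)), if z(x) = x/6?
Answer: -92150/27 ≈ -3413.0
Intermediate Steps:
z(x) = x/6 (z(x) = x*(1/6) = x/6)
Z(F, h) = (F + h)/(2 + F) (Z(F, h) = (h + F)/(F + 2) = (F + h)/(2 + F))
(-2601 - 813) + Z(-47, z(2)) = (-2601 - 813) + (-47 + (1/6)*2)/(2 - 47) = -3414 + (-47 + 1/3)/(-45) = -3414 - 1/45*(-140/3) = -3414 + 28/27 = -92150/27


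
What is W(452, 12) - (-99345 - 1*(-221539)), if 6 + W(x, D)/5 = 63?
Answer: -121909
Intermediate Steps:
W(x, D) = 285 (W(x, D) = -30 + 5*63 = -30 + 315 = 285)
W(452, 12) - (-99345 - 1*(-221539)) = 285 - (-99345 - 1*(-221539)) = 285 - (-99345 + 221539) = 285 - 1*122194 = 285 - 122194 = -121909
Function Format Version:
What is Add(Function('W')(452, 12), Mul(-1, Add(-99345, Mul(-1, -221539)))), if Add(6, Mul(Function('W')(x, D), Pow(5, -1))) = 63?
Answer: -121909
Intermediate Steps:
Function('W')(x, D) = 285 (Function('W')(x, D) = Add(-30, Mul(5, 63)) = Add(-30, 315) = 285)
Add(Function('W')(452, 12), Mul(-1, Add(-99345, Mul(-1, -221539)))) = Add(285, Mul(-1, Add(-99345, Mul(-1, -221539)))) = Add(285, Mul(-1, Add(-99345, 221539))) = Add(285, Mul(-1, 122194)) = Add(285, -122194) = -121909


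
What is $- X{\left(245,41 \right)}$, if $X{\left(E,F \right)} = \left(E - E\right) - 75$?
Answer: $75$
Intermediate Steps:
$X{\left(E,F \right)} = -75$ ($X{\left(E,F \right)} = 0 - 75 = -75$)
$- X{\left(245,41 \right)} = \left(-1\right) \left(-75\right) = 75$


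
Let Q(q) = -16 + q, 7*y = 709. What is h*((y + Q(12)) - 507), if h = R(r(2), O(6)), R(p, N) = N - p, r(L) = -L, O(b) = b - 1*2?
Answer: -17208/7 ≈ -2458.3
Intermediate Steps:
O(b) = -2 + b (O(b) = b - 2 = -2 + b)
y = 709/7 (y = (⅐)*709 = 709/7 ≈ 101.29)
h = 6 (h = (-2 + 6) - (-1)*2 = 4 - 1*(-2) = 4 + 2 = 6)
h*((y + Q(12)) - 507) = 6*((709/7 + (-16 + 12)) - 507) = 6*((709/7 - 4) - 507) = 6*(681/7 - 507) = 6*(-2868/7) = -17208/7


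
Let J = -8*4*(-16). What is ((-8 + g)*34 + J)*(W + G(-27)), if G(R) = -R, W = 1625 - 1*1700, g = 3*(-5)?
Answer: 12960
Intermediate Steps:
g = -15
J = 512 (J = -32*(-16) = 512)
W = -75 (W = 1625 - 1700 = -75)
((-8 + g)*34 + J)*(W + G(-27)) = ((-8 - 15)*34 + 512)*(-75 - 1*(-27)) = (-23*34 + 512)*(-75 + 27) = (-782 + 512)*(-48) = -270*(-48) = 12960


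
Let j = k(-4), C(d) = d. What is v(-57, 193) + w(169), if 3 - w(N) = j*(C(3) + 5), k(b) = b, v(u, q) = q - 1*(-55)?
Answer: 283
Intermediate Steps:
v(u, q) = 55 + q (v(u, q) = q + 55 = 55 + q)
j = -4
w(N) = 35 (w(N) = 3 - (-4)*(3 + 5) = 3 - (-4)*8 = 3 - 1*(-32) = 3 + 32 = 35)
v(-57, 193) + w(169) = (55 + 193) + 35 = 248 + 35 = 283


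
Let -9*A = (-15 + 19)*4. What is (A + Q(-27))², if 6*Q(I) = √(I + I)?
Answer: 269/162 - 16*I*√6/9 ≈ 1.6605 - 4.3546*I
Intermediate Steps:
Q(I) = √2*√I/6 (Q(I) = √(I + I)/6 = √(2*I)/6 = (√2*√I)/6 = √2*√I/6)
A = -16/9 (A = -(-15 + 19)*4/9 = -4*4/9 = -⅑*16 = -16/9 ≈ -1.7778)
(A + Q(-27))² = (-16/9 + √2*√(-27)/6)² = (-16/9 + √2*(3*I*√3)/6)² = (-16/9 + I*√6/2)²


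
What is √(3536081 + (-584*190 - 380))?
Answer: √3424741 ≈ 1850.6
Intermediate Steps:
√(3536081 + (-584*190 - 380)) = √(3536081 + (-110960 - 380)) = √(3536081 - 111340) = √3424741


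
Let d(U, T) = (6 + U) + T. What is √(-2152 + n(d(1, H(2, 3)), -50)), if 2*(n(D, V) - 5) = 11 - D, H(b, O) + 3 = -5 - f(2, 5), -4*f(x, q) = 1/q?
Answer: I*√856410/20 ≈ 46.271*I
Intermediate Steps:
f(x, q) = -1/(4*q)
H(b, O) = -159/20 (H(b, O) = -3 + (-5 - (-1)/(4*5)) = -3 + (-5 - 1*(-1/20)) = -3 + (-5 + 1/20) = -3 - 99/20 = -159/20)
d(U, T) = 6 + T + U
n(D, V) = 21/2 - D/2 (n(D, V) = 5 + (11 - D)/2 = 5 + (11/2 - D/2) = 21/2 - D/2)
√(-2152 + n(d(1, H(2, 3)), -50)) = √(-2152 + (21/2 - (6 - 159/20 + 1)/2)) = √(-2152 + (21/2 - ½*(-19/20))) = √(-2152 + (21/2 + 19/40)) = √(-2152 + 439/40) = √(-85641/40) = I*√856410/20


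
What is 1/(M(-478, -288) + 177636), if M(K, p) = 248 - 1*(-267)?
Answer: 1/178151 ≈ 5.6132e-6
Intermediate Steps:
M(K, p) = 515 (M(K, p) = 248 + 267 = 515)
1/(M(-478, -288) + 177636) = 1/(515 + 177636) = 1/178151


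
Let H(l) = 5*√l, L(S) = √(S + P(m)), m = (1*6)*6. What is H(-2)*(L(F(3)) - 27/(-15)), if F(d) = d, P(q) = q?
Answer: I*√2*(9 + 5*√39) ≈ 56.887*I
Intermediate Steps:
m = 36 (m = 6*6 = 36)
L(S) = √(36 + S) (L(S) = √(S + 36) = √(36 + S))
H(-2)*(L(F(3)) - 27/(-15)) = (5*√(-2))*(√(36 + 3) - 27/(-15)) = (5*(I*√2))*(√39 - 27*(-1/15)) = (5*I*√2)*(√39 + 9/5) = (5*I*√2)*(9/5 + √39) = 5*I*√2*(9/5 + √39)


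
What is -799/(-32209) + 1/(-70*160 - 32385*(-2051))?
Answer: 71424907374/2879253822515 ≈ 0.024807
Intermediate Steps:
-799/(-32209) + 1/(-70*160 - 32385*(-2051)) = -799*(-1/32209) - 1/2051/(-11200 - 32385) = 799/32209 - 1/2051/(-43585) = 799/32209 - 1/43585*(-1/2051) = 799/32209 + 1/89392835 = 71424907374/2879253822515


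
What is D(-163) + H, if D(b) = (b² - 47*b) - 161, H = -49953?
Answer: -15884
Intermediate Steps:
D(b) = -161 + b² - 47*b
D(-163) + H = (-161 + (-163)² - 47*(-163)) - 49953 = (-161 + 26569 + 7661) - 49953 = 34069 - 49953 = -15884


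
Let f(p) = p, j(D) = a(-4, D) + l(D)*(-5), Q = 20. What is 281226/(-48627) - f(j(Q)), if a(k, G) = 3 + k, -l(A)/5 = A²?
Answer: -162167533/16209 ≈ -10005.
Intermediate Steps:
l(A) = -5*A²
j(D) = -1 + 25*D² (j(D) = (3 - 4) - 5*D²*(-5) = -1 + 25*D²)
281226/(-48627) - f(j(Q)) = 281226/(-48627) - (-1 + 25*20²) = 281226*(-1/48627) - (-1 + 25*400) = -93742/16209 - (-1 + 10000) = -93742/16209 - 1*9999 = -93742/16209 - 9999 = -162167533/16209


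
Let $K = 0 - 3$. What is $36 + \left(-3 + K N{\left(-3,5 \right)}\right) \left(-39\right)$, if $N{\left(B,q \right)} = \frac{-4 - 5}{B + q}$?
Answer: $- \frac{747}{2} \approx -373.5$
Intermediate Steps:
$K = -3$
$N{\left(B,q \right)} = - \frac{9}{B + q}$
$36 + \left(-3 + K N{\left(-3,5 \right)}\right) \left(-39\right) = 36 + \left(-3 - 3 \left(- \frac{9}{-3 + 5}\right)\right) \left(-39\right) = 36 + \left(-3 - 3 \left(- \frac{9}{2}\right)\right) \left(-39\right) = 36 + \left(-3 - 3 \left(\left(-9\right) \frac{1}{2}\right)\right) \left(-39\right) = 36 + \left(-3 - - \frac{27}{2}\right) \left(-39\right) = 36 + \left(-3 + \frac{27}{2}\right) \left(-39\right) = 36 + \frac{21}{2} \left(-39\right) = 36 - \frac{819}{2} = - \frac{747}{2}$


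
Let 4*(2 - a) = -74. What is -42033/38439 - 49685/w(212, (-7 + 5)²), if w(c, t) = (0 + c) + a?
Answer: -85316195/397203 ≈ -214.79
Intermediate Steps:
a = 41/2 (a = 2 - ¼*(-74) = 2 + 37/2 = 41/2 ≈ 20.500)
w(c, t) = 41/2 + c (w(c, t) = (0 + c) + 41/2 = c + 41/2 = 41/2 + c)
-42033/38439 - 49685/w(212, (-7 + 5)²) = -42033/38439 - 49685/(41/2 + 212) = -42033*1/38439 - 49685/465/2 = -14011/12813 - 49685*2/465 = -14011/12813 - 19874/93 = -85316195/397203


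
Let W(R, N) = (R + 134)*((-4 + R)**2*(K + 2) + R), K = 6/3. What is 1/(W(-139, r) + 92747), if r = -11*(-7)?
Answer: -1/315538 ≈ -3.1692e-6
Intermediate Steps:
K = 2 (K = 6*(1/3) = 2)
r = 77
W(R, N) = (134 + R)*(R + 4*(-4 + R)**2) (W(R, N) = (R + 134)*((-4 + R)**2*(2 + 2) + R) = (134 + R)*((-4 + R)**2*4 + R) = (134 + R)*(4*(-4 + R)**2 + R) = (134 + R)*(R + 4*(-4 + R)**2))
1/(W(-139, r) + 92747) = 1/((8576 - 4090*(-139) + 4*(-139)**3 + 505*(-139)**2) + 92747) = 1/((8576 + 568510 + 4*(-2685619) + 505*19321) + 92747) = 1/((8576 + 568510 - 10742476 + 9757105) + 92747) = 1/(-408285 + 92747) = 1/(-315538) = -1/315538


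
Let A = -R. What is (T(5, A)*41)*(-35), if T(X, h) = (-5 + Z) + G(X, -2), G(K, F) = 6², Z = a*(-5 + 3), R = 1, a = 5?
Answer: -30135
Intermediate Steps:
Z = -10 (Z = 5*(-5 + 3) = 5*(-2) = -10)
A = -1 (A = -1*1 = -1)
G(K, F) = 36
T(X, h) = 21 (T(X, h) = (-5 - 10) + 36 = -15 + 36 = 21)
(T(5, A)*41)*(-35) = (21*41)*(-35) = 861*(-35) = -30135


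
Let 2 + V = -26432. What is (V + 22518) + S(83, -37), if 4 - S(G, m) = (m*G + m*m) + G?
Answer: -2293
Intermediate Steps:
V = -26434 (V = -2 - 26432 = -26434)
S(G, m) = 4 - G - m**2 - G*m (S(G, m) = 4 - ((m*G + m*m) + G) = 4 - ((G*m + m**2) + G) = 4 - ((m**2 + G*m) + G) = 4 - (G + m**2 + G*m) = 4 + (-G - m**2 - G*m) = 4 - G - m**2 - G*m)
(V + 22518) + S(83, -37) = (-26434 + 22518) + (4 - 1*83 - 1*(-37)**2 - 1*83*(-37)) = -3916 + (4 - 83 - 1*1369 + 3071) = -3916 + (4 - 83 - 1369 + 3071) = -3916 + 1623 = -2293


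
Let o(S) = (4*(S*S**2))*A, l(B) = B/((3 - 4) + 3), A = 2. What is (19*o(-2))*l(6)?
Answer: -3648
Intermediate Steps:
l(B) = B/2 (l(B) = B/(-1 + 3) = B/2)
o(S) = 8*S**3 (o(S) = (4*(S*S**2))*2 = (4*S**3)*2 = 8*S**3)
(19*o(-2))*l(6) = (19*(8*(-2)**3))*((1/2)*6) = (19*(8*(-8)))*3 = (19*(-64))*3 = -1216*3 = -3648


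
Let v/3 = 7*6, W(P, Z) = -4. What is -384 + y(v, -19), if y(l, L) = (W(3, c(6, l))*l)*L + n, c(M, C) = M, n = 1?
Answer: 9193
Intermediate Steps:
v = 126 (v = 3*(7*6) = 3*42 = 126)
y(l, L) = 1 - 4*L*l (y(l, L) = (-4*l)*L + 1 = -4*L*l + 1 = 1 - 4*L*l)
-384 + y(v, -19) = -384 + (1 - 4*(-19)*126) = -384 + (1 + 9576) = -384 + 9577 = 9193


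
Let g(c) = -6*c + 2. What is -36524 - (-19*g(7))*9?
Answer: -43364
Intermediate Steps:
g(c) = 2 - 6*c
-36524 - (-19*g(7))*9 = -36524 - (-19*(2 - 6*7))*9 = -36524 - (-19*(2 - 42))*9 = -36524 - (-19*(-40))*9 = -36524 - 760*9 = -36524 - 1*6840 = -36524 - 6840 = -43364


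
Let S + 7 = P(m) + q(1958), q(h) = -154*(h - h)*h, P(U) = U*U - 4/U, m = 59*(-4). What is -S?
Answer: -3285652/59 ≈ -55689.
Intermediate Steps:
m = -236
P(U) = U² - 4/U
q(h) = 0 (q(h) = -0*h = -154*0 = 0)
S = 3285652/59 (S = -7 + ((-4 + (-236)³)/(-236) + 0) = -7 + (-(-4 - 13144256)/236 + 0) = -7 + (-1/236*(-13144260) + 0) = -7 + (3286065/59 + 0) = -7 + 3286065/59 = 3285652/59 ≈ 55689.)
-S = -1*3285652/59 = -3285652/59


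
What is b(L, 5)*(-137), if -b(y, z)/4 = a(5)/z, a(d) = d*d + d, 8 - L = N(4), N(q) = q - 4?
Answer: 3288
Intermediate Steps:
N(q) = -4 + q
L = 8 (L = 8 - (-4 + 4) = 8 - 1*0 = 8 + 0 = 8)
a(d) = d + d² (a(d) = d² + d = d + d²)
b(y, z) = -120/z (b(y, z) = -4*5*(1 + 5)/z = -4*5*6/z = -120/z)
b(L, 5)*(-137) = -120/5*(-137) = -120*⅕*(-137) = -24*(-137) = 3288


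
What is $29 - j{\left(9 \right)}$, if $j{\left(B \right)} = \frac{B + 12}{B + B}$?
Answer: $\frac{167}{6} \approx 27.833$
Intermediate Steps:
$j{\left(B \right)} = \frac{12 + B}{2 B}$
$29 - j{\left(9 \right)} = 29 - \frac{12 + 9}{2 \cdot 9} = 29 - \frac{1}{2} \cdot \frac{1}{9} \cdot 21 = 29 - \frac{7}{6} = \frac{167}{6}$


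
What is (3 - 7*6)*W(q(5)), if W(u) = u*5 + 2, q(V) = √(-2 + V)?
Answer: -78 - 195*√3 ≈ -415.75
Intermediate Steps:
W(u) = 2 + 5*u (W(u) = 5*u + 2 = 2 + 5*u)
(3 - 7*6)*W(q(5)) = (3 - 7*6)*(2 + 5*√(-2 + 5)) = (3 - 42)*(2 + 5*√3) = -39*(2 + 5*√3) = -78 - 195*√3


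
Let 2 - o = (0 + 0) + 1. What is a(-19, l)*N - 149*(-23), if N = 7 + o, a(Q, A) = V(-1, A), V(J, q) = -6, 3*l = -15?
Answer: 3379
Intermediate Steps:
l = -5 (l = (⅓)*(-15) = -5)
o = 1 (o = 2 - ((0 + 0) + 1) = 2 - (0 + 1) = 2 - 1*1 = 2 - 1 = 1)
a(Q, A) = -6
N = 8 (N = 7 + 1 = 8)
a(-19, l)*N - 149*(-23) = -6*8 - 149*(-23) = -48 + 3427 = 3379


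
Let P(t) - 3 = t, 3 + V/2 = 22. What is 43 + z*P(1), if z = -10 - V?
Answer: -149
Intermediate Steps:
V = 38 (V = -6 + 2*22 = -6 + 44 = 38)
P(t) = 3 + t
z = -48 (z = -10 - 1*38 = -10 - 38 = -48)
43 + z*P(1) = 43 - 48*(3 + 1) = 43 - 48*4 = 43 - 192 = -149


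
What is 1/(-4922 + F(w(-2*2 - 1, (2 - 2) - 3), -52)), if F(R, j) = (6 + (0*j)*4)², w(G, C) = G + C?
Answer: -1/4886 ≈ -0.00020467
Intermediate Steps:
w(G, C) = C + G
F(R, j) = 36 (F(R, j) = (6 + 0*4)² = (6 + 0)² = 6² = 36)
1/(-4922 + F(w(-2*2 - 1, (2 - 2) - 3), -52)) = 1/(-4922 + 36) = 1/(-4886) = -1/4886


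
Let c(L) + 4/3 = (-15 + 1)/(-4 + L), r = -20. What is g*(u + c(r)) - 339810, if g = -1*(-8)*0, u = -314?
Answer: -339810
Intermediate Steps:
c(L) = -4/3 - 14/(-4 + L) (c(L) = -4/3 + (-15 + 1)/(-4 + L) = -4/3 - 14/(-4 + L))
g = 0 (g = 8*0 = 0)
g*(u + c(r)) - 339810 = 0*(-314 + 2*(-13 - 2*(-20))/(3*(-4 - 20))) - 339810 = 0*(-314 + (2/3)*(-13 + 40)/(-24)) - 339810 = 0*(-314 + (2/3)*(-1/24)*27) - 339810 = 0*(-314 - 3/4) - 339810 = 0*(-1259/4) - 339810 = 0 - 339810 = -339810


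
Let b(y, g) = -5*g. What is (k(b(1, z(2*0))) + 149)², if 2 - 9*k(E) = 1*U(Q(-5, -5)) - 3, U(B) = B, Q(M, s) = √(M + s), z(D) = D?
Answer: (1346 - I*√10)²/81 ≈ 22367.0 - 105.1*I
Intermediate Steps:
k(E) = 5/9 - I*√10/9 (k(E) = 2/9 - (1*√(-5 - 5) - 3)/9 = 2/9 - (1*√(-10) - 3)/9 = 2/9 - (1*(I*√10) - 3)/9 = 2/9 - (I*√10 - 3)/9 = 2/9 - (-3 + I*√10)/9 = 2/9 + (⅓ - I*√10/9) = 5/9 - I*√10/9)
(k(b(1, z(2*0))) + 149)² = ((5/9 - I*√10/9) + 149)² = (1346/9 - I*√10/9)²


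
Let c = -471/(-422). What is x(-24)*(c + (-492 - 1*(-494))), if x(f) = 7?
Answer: 9205/422 ≈ 21.813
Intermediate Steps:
c = 471/422 (c = -471*(-1/422) = 471/422 ≈ 1.1161)
x(-24)*(c + (-492 - 1*(-494))) = 7*(471/422 + (-492 - 1*(-494))) = 7*(471/422 + (-492 + 494)) = 7*(471/422 + 2) = 7*(1315/422) = 9205/422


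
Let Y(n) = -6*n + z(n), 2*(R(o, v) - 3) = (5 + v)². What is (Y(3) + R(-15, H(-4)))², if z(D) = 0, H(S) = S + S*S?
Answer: 67081/4 ≈ 16770.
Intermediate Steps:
H(S) = S + S²
R(o, v) = 3 + (5 + v)²/2
Y(n) = -6*n (Y(n) = -6*n + 0 = -6*n)
(Y(3) + R(-15, H(-4)))² = (-6*3 + (3 + (5 - 4*(1 - 4))²/2))² = (-18 + (3 + (5 - 4*(-3))²/2))² = (-18 + (3 + (5 + 12)²/2))² = (-18 + (3 + (½)*17²))² = (-18 + (3 + (½)*289))² = (-18 + (3 + 289/2))² = (-18 + 295/2)² = (259/2)² = 67081/4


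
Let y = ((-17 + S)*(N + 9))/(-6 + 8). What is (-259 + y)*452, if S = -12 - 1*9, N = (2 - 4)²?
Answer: -228712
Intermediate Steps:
N = 4 (N = (-2)² = 4)
S = -21 (S = -12 - 9 = -21)
y = -247 (y = ((-17 - 21)*(4 + 9))/(-6 + 8) = -38*13/2 = -494*½ = -247)
(-259 + y)*452 = (-259 - 247)*452 = -506*452 = -228712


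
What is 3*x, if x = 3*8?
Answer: 72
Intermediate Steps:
x = 24
3*x = 3*24 = 72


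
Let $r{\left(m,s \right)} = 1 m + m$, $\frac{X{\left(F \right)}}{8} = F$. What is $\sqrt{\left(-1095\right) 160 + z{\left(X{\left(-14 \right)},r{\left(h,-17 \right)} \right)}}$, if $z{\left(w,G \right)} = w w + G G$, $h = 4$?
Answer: $4 i \sqrt{10162} \approx 403.23 i$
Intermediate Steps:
$X{\left(F \right)} = 8 F$
$r{\left(m,s \right)} = 2 m$ ($r{\left(m,s \right)} = m + m = 2 m$)
$z{\left(w,G \right)} = G^{2} + w^{2}$ ($z{\left(w,G \right)} = w^{2} + G^{2} = G^{2} + w^{2}$)
$\sqrt{\left(-1095\right) 160 + z{\left(X{\left(-14 \right)},r{\left(h,-17 \right)} \right)}} = \sqrt{\left(-1095\right) 160 + \left(\left(2 \cdot 4\right)^{2} + \left(8 \left(-14\right)\right)^{2}\right)} = \sqrt{-175200 + \left(8^{2} + \left(-112\right)^{2}\right)} = \sqrt{-175200 + \left(64 + 12544\right)} = \sqrt{-175200 + 12608} = \sqrt{-162592} = 4 i \sqrt{10162}$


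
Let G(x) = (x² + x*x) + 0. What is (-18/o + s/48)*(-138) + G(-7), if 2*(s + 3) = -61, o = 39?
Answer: 53665/208 ≈ 258.00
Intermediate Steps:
s = -67/2 (s = -3 + (½)*(-61) = -3 - 61/2 = -67/2 ≈ -33.500)
G(x) = 2*x² (G(x) = (x² + x²) + 0 = 2*x² + 0 = 2*x²)
(-18/o + s/48)*(-138) + G(-7) = (-18/39 - 67/2/48)*(-138) + 2*(-7)² = (-18*1/39 - 67/2*1/48)*(-138) + 2*49 = (-6/13 - 67/96)*(-138) + 98 = -1447/1248*(-138) + 98 = 33281/208 + 98 = 53665/208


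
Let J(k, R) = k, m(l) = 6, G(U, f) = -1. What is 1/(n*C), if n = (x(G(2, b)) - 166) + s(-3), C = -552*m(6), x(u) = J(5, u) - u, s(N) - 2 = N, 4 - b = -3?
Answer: 1/533232 ≈ 1.8754e-6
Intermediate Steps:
b = 7 (b = 4 - 1*(-3) = 4 + 3 = 7)
s(N) = 2 + N
x(u) = 5 - u
C = -3312 (C = -552*6 = -3312)
n = -161 (n = ((5 - 1*(-1)) - 166) + (2 - 3) = ((5 + 1) - 166) - 1 = (6 - 166) - 1 = -160 - 1 = -161)
1/(n*C) = 1/(-161*(-3312)) = 1/533232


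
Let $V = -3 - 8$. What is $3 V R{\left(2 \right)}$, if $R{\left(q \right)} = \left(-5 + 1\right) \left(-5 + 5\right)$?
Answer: $0$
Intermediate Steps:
$V = -11$ ($V = -3 - 8 = -11$)
$R{\left(q \right)} = 0$ ($R{\left(q \right)} = \left(-4\right) 0 = 0$)
$3 V R{\left(2 \right)} = 3 \left(-11\right) 0 = \left(-33\right) 0 = 0$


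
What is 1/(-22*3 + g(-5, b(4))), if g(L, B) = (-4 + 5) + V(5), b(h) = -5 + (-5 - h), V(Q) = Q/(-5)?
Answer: -1/66 ≈ -0.015152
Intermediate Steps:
V(Q) = -Q/5 (V(Q) = Q*(-⅕) = -Q/5)
b(h) = -10 - h
g(L, B) = 0 (g(L, B) = (-4 + 5) - ⅕*5 = 1 - 1 = 0)
1/(-22*3 + g(-5, b(4))) = 1/(-22*3 + 0) = 1/(-66 + 0) = 1/(-66) = -1/66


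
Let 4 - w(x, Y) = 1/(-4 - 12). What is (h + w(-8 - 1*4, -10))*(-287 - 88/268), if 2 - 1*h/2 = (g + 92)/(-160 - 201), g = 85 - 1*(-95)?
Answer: -1064060523/386992 ≈ -2749.6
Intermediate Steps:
w(x, Y) = 65/16 (w(x, Y) = 4 - 1/(-4 - 12) = 4 - 1/(-16) = 4 - 1*(-1/16) = 4 + 1/16 = 65/16)
g = 180 (g = 85 + 95 = 180)
h = 1988/361 (h = 4 - 2*(180 + 92)/(-160 - 201) = 4 - 544/(-361) = 4 - 544*(-1)/361 = 4 - 2*(-272/361) = 4 + 544/361 = 1988/361 ≈ 5.5069)
(h + w(-8 - 1*4, -10))*(-287 - 88/268) = (1988/361 + 65/16)*(-287 - 88/268) = 55273*(-287 - 88*1/268)/5776 = 55273*(-287 - 22/67)/5776 = (55273/5776)*(-19251/67) = -1064060523/386992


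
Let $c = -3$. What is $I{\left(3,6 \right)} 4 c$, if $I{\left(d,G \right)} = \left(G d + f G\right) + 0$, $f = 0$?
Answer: $-216$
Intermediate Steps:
$I{\left(d,G \right)} = G d$ ($I{\left(d,G \right)} = \left(G d + 0 G\right) + 0 = \left(G d + 0\right) + 0 = G d + 0 = G d$)
$I{\left(3,6 \right)} 4 c = 6 \cdot 3 \cdot 4 \left(-3\right) = 18 \cdot 4 \left(-3\right) = 72 \left(-3\right) = -216$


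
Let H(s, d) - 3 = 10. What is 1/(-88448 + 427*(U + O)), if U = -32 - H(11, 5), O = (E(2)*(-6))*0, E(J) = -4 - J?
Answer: -1/107663 ≈ -9.2882e-6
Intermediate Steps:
H(s, d) = 13 (H(s, d) = 3 + 10 = 13)
O = 0 (O = ((-4 - 1*2)*(-6))*0 = ((-4 - 2)*(-6))*0 = -6*(-6)*0 = 36*0 = 0)
U = -45 (U = -32 - 1*13 = -32 - 13 = -45)
1/(-88448 + 427*(U + O)) = 1/(-88448 + 427*(-45 + 0)) = 1/(-88448 + 427*(-45)) = 1/(-88448 - 19215) = 1/(-107663) = -1/107663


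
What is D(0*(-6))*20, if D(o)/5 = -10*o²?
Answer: 0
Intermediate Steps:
D(o) = -50*o² (D(o) = 5*(-10*o²) = -50*o²)
D(0*(-6))*20 = -50*(0*(-6))²*20 = -50*0²*20 = -50*0*20 = 0*20 = 0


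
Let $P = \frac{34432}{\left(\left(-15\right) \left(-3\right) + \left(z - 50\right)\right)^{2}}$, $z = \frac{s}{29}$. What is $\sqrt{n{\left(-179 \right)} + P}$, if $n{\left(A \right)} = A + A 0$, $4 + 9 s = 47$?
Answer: $\frac{\sqrt{515114749}}{631} \approx 35.969$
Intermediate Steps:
$s = \frac{43}{9}$ ($s = - \frac{4}{9} + \frac{1}{9} \cdot 47 = - \frac{4}{9} + \frac{47}{9} = \frac{43}{9} \approx 4.7778$)
$z = \frac{43}{261}$ ($z = \frac{43}{9 \cdot 29} = \frac{43}{9} \cdot \frac{1}{29} = \frac{43}{261} \approx 0.16475$)
$P = \frac{586385568}{398161}$ ($P = \frac{34432}{\left(\left(-15\right) \left(-3\right) + \left(\frac{43}{261} - 50\right)\right)^{2}} = \frac{34432}{\left(45 - \frac{13007}{261}\right)^{2}} = \frac{34432}{\left(- \frac{1262}{261}\right)^{2}} = \frac{34432}{\frac{1592644}{68121}} = 34432 \cdot \frac{68121}{1592644} = \frac{586385568}{398161} \approx 1472.7$)
$n{\left(A \right)} = A$ ($n{\left(A \right)} = A + 0 = A$)
$\sqrt{n{\left(-179 \right)} + P} = \sqrt{-179 + \frac{586385568}{398161}} = \sqrt{\frac{515114749}{398161}} = \frac{\sqrt{515114749}}{631}$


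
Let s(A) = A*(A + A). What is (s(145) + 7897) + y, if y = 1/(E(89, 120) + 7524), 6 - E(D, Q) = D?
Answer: 371655628/7441 ≈ 49947.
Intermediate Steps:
E(D, Q) = 6 - D
s(A) = 2*A² (s(A) = A*(2*A) = 2*A²)
y = 1/7441 (y = 1/((6 - 1*89) + 7524) = 1/((6 - 89) + 7524) = 1/(-83 + 7524) = 1/7441 ≈ 0.00013439)
(s(145) + 7897) + y = (2*145² + 7897) + 1/7441 = (2*21025 + 7897) + 1/7441 = (42050 + 7897) + 1/7441 = 49947 + 1/7441 = 371655628/7441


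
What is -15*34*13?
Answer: -6630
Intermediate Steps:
-15*34*13 = -510*13 = -6630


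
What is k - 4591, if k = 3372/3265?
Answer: -14986243/3265 ≈ -4590.0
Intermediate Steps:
k = 3372/3265 (k = 3372*(1/3265) = 3372/3265 ≈ 1.0328)
k - 4591 = 3372/3265 - 4591 = -14986243/3265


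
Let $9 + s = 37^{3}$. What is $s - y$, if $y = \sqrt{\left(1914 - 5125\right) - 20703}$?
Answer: $50644 - i \sqrt{23914} \approx 50644.0 - 154.64 i$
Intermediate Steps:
$y = i \sqrt{23914}$ ($y = \sqrt{-3211 - 20703} = \sqrt{-23914} = i \sqrt{23914} \approx 154.64 i$)
$s = 50644$ ($s = -9 + 37^{3} = -9 + 50653 = 50644$)
$s - y = 50644 - i \sqrt{23914}$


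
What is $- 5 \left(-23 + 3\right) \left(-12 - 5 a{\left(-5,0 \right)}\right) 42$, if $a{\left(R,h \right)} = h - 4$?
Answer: $33600$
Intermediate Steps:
$a{\left(R,h \right)} = -4 + h$
$- 5 \left(-23 + 3\right) \left(-12 - 5 a{\left(-5,0 \right)}\right) 42 = - 5 \left(-23 + 3\right) \left(-12 + \left(0 - 5 \left(-4 + 0\right)\right)\right) 42 = - 5 \left(- 20 \left(-12 + \left(0 - -20\right)\right)\right) 42 = - 5 \left(- 20 \left(-12 + \left(0 + 20\right)\right)\right) 42 = - 5 \left(- 20 \left(-12 + 20\right)\right) 42 = - 5 \left(\left(-20\right) 8\right) 42 = \left(-5\right) \left(-160\right) 42 = 800 \cdot 42 = 33600$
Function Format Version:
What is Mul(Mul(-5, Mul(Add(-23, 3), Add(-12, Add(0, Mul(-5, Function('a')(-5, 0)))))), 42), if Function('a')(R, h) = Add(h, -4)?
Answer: 33600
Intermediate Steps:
Function('a')(R, h) = Add(-4, h)
Mul(Mul(-5, Mul(Add(-23, 3), Add(-12, Add(0, Mul(-5, Function('a')(-5, 0)))))), 42) = Mul(Mul(-5, Mul(Add(-23, 3), Add(-12, Add(0, Mul(-5, Add(-4, 0)))))), 42) = Mul(Mul(-5, Mul(-20, Add(-12, Add(0, Mul(-5, -4))))), 42) = Mul(Mul(-5, Mul(-20, Add(-12, Add(0, 20)))), 42) = Mul(Mul(-5, Mul(-20, Add(-12, 20))), 42) = Mul(Mul(-5, Mul(-20, 8)), 42) = Mul(Mul(-5, -160), 42) = Mul(800, 42) = 33600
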